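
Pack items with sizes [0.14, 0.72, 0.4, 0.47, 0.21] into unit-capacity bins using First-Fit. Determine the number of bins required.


Place items sequentially using First-Fit:
  Item 0.14 -> new Bin 1
  Item 0.72 -> Bin 1 (now 0.86)
  Item 0.4 -> new Bin 2
  Item 0.47 -> Bin 2 (now 0.87)
  Item 0.21 -> new Bin 3
Total bins used = 3

3


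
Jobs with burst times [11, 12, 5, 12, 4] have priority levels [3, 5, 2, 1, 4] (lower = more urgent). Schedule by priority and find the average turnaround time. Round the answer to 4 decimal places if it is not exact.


Sort by priority (ascending = highest first):
Order: [(1, 12), (2, 5), (3, 11), (4, 4), (5, 12)]
Completion times:
  Priority 1, burst=12, C=12
  Priority 2, burst=5, C=17
  Priority 3, burst=11, C=28
  Priority 4, burst=4, C=32
  Priority 5, burst=12, C=44
Average turnaround = 133/5 = 26.6

26.6


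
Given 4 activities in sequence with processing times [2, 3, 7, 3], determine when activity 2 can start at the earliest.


Activity 2 starts after activities 1 through 1 complete.
Predecessor durations: [2]
ES = 2 = 2

2


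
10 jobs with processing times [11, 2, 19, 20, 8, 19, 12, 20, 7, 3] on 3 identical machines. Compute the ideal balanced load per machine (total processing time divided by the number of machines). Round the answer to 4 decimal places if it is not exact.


Total processing time = 11 + 2 + 19 + 20 + 8 + 19 + 12 + 20 + 7 + 3 = 121
Number of machines = 3
Ideal balanced load = 121 / 3 = 40.3333

40.3333


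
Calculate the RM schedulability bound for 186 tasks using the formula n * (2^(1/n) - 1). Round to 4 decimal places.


Compute 2^(1/186) = 1.0037335501
Subtract 1: 1.0037335501 - 1 = 0.0037335501
Multiply by n: 186 * 0.0037335501 = 0.6944403186
Round to 4 dp: 0.6944

0.6944


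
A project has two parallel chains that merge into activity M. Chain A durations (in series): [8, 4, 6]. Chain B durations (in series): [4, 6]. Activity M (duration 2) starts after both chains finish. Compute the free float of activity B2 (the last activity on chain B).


ES(B2) = sum of predecessors on chain B = 4
EF(B2) = ES + duration = 4 + 6 = 10
Successor of B2 is M. ES(M) = max(sum(A), sum(B)) = max(18, 10) = 18
Free float = ES(successor) - EF(current) = 18 - 10 = 8

8


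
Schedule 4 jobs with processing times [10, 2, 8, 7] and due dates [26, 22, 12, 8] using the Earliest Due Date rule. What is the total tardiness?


Sort by due date (EDD order): [(7, 8), (8, 12), (2, 22), (10, 26)]
Compute completion times and tardiness:
  Job 1: p=7, d=8, C=7, tardiness=max(0,7-8)=0
  Job 2: p=8, d=12, C=15, tardiness=max(0,15-12)=3
  Job 3: p=2, d=22, C=17, tardiness=max(0,17-22)=0
  Job 4: p=10, d=26, C=27, tardiness=max(0,27-26)=1
Total tardiness = 4

4


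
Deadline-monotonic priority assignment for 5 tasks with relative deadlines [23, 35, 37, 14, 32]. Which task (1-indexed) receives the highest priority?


Sort tasks by relative deadline (ascending):
  Task 4: deadline = 14
  Task 1: deadline = 23
  Task 5: deadline = 32
  Task 2: deadline = 35
  Task 3: deadline = 37
Priority order (highest first): [4, 1, 5, 2, 3]
Highest priority task = 4

4


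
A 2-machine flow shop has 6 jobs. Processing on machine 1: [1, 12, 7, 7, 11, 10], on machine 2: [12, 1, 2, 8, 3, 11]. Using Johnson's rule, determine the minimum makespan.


Apply Johnson's rule:
  Group 1 (a <= b): [(1, 1, 12), (4, 7, 8), (6, 10, 11)]
  Group 2 (a > b): [(5, 11, 3), (3, 7, 2), (2, 12, 1)]
Optimal job order: [1, 4, 6, 5, 3, 2]
Schedule:
  Job 1: M1 done at 1, M2 done at 13
  Job 4: M1 done at 8, M2 done at 21
  Job 6: M1 done at 18, M2 done at 32
  Job 5: M1 done at 29, M2 done at 35
  Job 3: M1 done at 36, M2 done at 38
  Job 2: M1 done at 48, M2 done at 49
Makespan = 49

49


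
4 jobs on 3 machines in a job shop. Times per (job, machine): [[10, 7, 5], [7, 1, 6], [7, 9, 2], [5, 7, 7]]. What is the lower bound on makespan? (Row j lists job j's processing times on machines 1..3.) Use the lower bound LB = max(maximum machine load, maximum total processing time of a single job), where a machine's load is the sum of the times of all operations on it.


Machine loads:
  Machine 1: 10 + 7 + 7 + 5 = 29
  Machine 2: 7 + 1 + 9 + 7 = 24
  Machine 3: 5 + 6 + 2 + 7 = 20
Max machine load = 29
Job totals:
  Job 1: 22
  Job 2: 14
  Job 3: 18
  Job 4: 19
Max job total = 22
Lower bound = max(29, 22) = 29

29


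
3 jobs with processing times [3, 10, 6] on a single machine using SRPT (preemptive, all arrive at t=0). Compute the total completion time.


Since all jobs arrive at t=0, SRPT equals SPT ordering.
SPT order: [3, 6, 10]
Completion times:
  Job 1: p=3, C=3
  Job 2: p=6, C=9
  Job 3: p=10, C=19
Total completion time = 3 + 9 + 19 = 31

31


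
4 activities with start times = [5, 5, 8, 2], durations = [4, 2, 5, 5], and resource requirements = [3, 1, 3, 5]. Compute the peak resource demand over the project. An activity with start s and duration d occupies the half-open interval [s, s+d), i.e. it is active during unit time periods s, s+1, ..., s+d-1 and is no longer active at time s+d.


Each activity i is active on [start_i, start_i + duration_i).
Compute total resource usage per time slot:
  t=0: active resources = [], total = 0
  t=1: active resources = [], total = 0
  t=2: active resources = [5], total = 5
  t=3: active resources = [5], total = 5
  t=4: active resources = [5], total = 5
  t=5: active resources = [3, 1, 5], total = 9
  t=6: active resources = [3, 1, 5], total = 9
  t=7: active resources = [3], total = 3
  t=8: active resources = [3, 3], total = 6
  t=9: active resources = [3], total = 3
  t=10: active resources = [3], total = 3
  t=11: active resources = [3], total = 3
  t=12: active resources = [3], total = 3
Peak resource demand = 9

9


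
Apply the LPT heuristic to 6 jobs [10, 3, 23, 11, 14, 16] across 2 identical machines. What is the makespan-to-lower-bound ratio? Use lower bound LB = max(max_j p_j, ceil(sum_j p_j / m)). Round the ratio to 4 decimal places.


LPT order: [23, 16, 14, 11, 10, 3]
Machine loads after assignment: [37, 40]
LPT makespan = 40
Lower bound = max(max_job, ceil(total/2)) = max(23, 39) = 39
Ratio = 40 / 39 = 1.0256

1.0256


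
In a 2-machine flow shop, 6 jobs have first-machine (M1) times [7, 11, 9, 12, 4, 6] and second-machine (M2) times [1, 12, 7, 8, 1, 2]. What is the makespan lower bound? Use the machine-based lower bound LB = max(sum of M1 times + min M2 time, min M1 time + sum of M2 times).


LB1 = sum(M1 times) + min(M2 times) = 49 + 1 = 50
LB2 = min(M1 times) + sum(M2 times) = 4 + 31 = 35
Lower bound = max(LB1, LB2) = max(50, 35) = 50

50


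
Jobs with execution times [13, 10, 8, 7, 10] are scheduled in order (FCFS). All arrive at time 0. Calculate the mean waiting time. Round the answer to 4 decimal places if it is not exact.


FCFS order (as given): [13, 10, 8, 7, 10]
Waiting times:
  Job 1: wait = 0
  Job 2: wait = 13
  Job 3: wait = 23
  Job 4: wait = 31
  Job 5: wait = 38
Sum of waiting times = 105
Average waiting time = 105/5 = 21.0

21.0


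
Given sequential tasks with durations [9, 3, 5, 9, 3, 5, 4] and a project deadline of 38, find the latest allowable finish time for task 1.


LF(activity 1) = deadline - sum of successor durations
Successors: activities 2 through 7 with durations [3, 5, 9, 3, 5, 4]
Sum of successor durations = 29
LF = 38 - 29 = 9

9


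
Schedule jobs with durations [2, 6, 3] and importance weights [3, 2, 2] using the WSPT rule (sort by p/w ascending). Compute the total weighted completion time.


Compute p/w ratios and sort ascending (WSPT): [(2, 3), (3, 2), (6, 2)]
Compute weighted completion times:
  Job (p=2,w=3): C=2, w*C=3*2=6
  Job (p=3,w=2): C=5, w*C=2*5=10
  Job (p=6,w=2): C=11, w*C=2*11=22
Total weighted completion time = 38

38


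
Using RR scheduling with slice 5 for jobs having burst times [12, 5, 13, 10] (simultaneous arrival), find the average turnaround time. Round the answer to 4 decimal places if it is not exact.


Time quantum = 5
Execution trace:
  J1 runs 5 units, time = 5
  J2 runs 5 units, time = 10
  J3 runs 5 units, time = 15
  J4 runs 5 units, time = 20
  J1 runs 5 units, time = 25
  J3 runs 5 units, time = 30
  J4 runs 5 units, time = 35
  J1 runs 2 units, time = 37
  J3 runs 3 units, time = 40
Finish times: [37, 10, 40, 35]
Average turnaround = 122/4 = 30.5

30.5


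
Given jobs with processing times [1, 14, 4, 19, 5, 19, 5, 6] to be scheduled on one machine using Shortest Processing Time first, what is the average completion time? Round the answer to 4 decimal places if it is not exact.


Sort jobs by processing time (SPT order): [1, 4, 5, 5, 6, 14, 19, 19]
Compute completion times sequentially:
  Job 1: processing = 1, completes at 1
  Job 2: processing = 4, completes at 5
  Job 3: processing = 5, completes at 10
  Job 4: processing = 5, completes at 15
  Job 5: processing = 6, completes at 21
  Job 6: processing = 14, completes at 35
  Job 7: processing = 19, completes at 54
  Job 8: processing = 19, completes at 73
Sum of completion times = 214
Average completion time = 214/8 = 26.75

26.75


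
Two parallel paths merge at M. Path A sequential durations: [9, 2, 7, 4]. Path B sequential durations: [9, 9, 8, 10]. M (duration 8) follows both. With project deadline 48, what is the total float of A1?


Forward pass: ES(A1) = sum of predecessors on chain A = 0
EF = ES + duration = 0 + 9 = 9
Backward pass: LF(M) = deadline = 48; LS(M) = 48 - 8 = 40
LF(A1) = LS(M) - sum(successors on chain A) = 40 - 13 = 27
LS = LF - duration = 27 - 9 = 18
Total float = LS - ES = 18 - 0 = 18

18


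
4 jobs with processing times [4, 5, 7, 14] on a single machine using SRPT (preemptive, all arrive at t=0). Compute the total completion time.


Since all jobs arrive at t=0, SRPT equals SPT ordering.
SPT order: [4, 5, 7, 14]
Completion times:
  Job 1: p=4, C=4
  Job 2: p=5, C=9
  Job 3: p=7, C=16
  Job 4: p=14, C=30
Total completion time = 4 + 9 + 16 + 30 = 59

59


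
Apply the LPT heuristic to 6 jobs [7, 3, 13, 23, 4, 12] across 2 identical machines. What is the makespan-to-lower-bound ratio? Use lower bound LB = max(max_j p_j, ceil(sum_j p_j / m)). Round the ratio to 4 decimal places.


LPT order: [23, 13, 12, 7, 4, 3]
Machine loads after assignment: [30, 32]
LPT makespan = 32
Lower bound = max(max_job, ceil(total/2)) = max(23, 31) = 31
Ratio = 32 / 31 = 1.0323

1.0323


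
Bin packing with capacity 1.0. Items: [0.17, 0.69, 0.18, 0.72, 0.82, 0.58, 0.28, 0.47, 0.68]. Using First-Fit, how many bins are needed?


Place items sequentially using First-Fit:
  Item 0.17 -> new Bin 1
  Item 0.69 -> Bin 1 (now 0.86)
  Item 0.18 -> new Bin 2
  Item 0.72 -> Bin 2 (now 0.9)
  Item 0.82 -> new Bin 3
  Item 0.58 -> new Bin 4
  Item 0.28 -> Bin 4 (now 0.86)
  Item 0.47 -> new Bin 5
  Item 0.68 -> new Bin 6
Total bins used = 6

6


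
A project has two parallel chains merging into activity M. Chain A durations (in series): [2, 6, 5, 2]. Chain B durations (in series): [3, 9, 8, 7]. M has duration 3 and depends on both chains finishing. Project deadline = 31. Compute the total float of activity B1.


Forward pass: ES(B1) = sum of predecessors on chain B = 0
EF = ES + duration = 0 + 3 = 3
Backward pass: LF(M) = deadline = 31; LS(M) = 31 - 3 = 28
LF(B1) = LS(M) - sum(successors on chain B) = 28 - 24 = 4
LS = LF - duration = 4 - 3 = 1
Total float = LS - ES = 1 - 0 = 1

1


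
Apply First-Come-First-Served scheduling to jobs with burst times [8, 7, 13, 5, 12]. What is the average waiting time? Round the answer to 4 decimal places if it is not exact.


FCFS order (as given): [8, 7, 13, 5, 12]
Waiting times:
  Job 1: wait = 0
  Job 2: wait = 8
  Job 3: wait = 15
  Job 4: wait = 28
  Job 5: wait = 33
Sum of waiting times = 84
Average waiting time = 84/5 = 16.8

16.8


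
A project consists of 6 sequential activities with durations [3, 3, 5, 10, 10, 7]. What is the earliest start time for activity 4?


Activity 4 starts after activities 1 through 3 complete.
Predecessor durations: [3, 3, 5]
ES = 3 + 3 + 5 = 11

11


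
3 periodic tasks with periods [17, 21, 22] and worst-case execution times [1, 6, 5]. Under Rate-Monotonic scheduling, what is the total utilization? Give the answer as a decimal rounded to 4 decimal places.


Compute individual utilizations (exact fractions):
  Task 1: C/T = 1/17 (approx. 0.0588)
  Task 2: C/T = 6/21 = 2/7 (approx. 0.2857)
  Task 3: C/T = 5/22 (approx. 0.2273)
Total utilization U = 1/17 + 2/7 + 5/22 = 1497/2618
Rounded to 4 decimal places: U = 0.5718
RM (Liu & Layland) bound for 3 tasks = 0.779763; compare with U = 1497/2618 (approx. 0.571811)
U <= bound, so schedulable by RM sufficient condition.

0.5718


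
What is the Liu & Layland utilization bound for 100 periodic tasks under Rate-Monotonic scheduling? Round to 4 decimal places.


Compute 2^(1/100) = 1.0069555501
Subtract 1: 1.0069555501 - 1 = 0.0069555501
Multiply by n: 100 * 0.0069555501 = 0.6955550100
Round to 4 dp: 0.6956

0.6956


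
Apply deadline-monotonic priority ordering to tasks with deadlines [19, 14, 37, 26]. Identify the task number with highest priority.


Sort tasks by relative deadline (ascending):
  Task 2: deadline = 14
  Task 1: deadline = 19
  Task 4: deadline = 26
  Task 3: deadline = 37
Priority order (highest first): [2, 1, 4, 3]
Highest priority task = 2

2


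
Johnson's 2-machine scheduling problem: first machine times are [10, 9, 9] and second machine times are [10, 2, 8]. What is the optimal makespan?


Apply Johnson's rule:
  Group 1 (a <= b): [(1, 10, 10)]
  Group 2 (a > b): [(3, 9, 8), (2, 9, 2)]
Optimal job order: [1, 3, 2]
Schedule:
  Job 1: M1 done at 10, M2 done at 20
  Job 3: M1 done at 19, M2 done at 28
  Job 2: M1 done at 28, M2 done at 30
Makespan = 30

30


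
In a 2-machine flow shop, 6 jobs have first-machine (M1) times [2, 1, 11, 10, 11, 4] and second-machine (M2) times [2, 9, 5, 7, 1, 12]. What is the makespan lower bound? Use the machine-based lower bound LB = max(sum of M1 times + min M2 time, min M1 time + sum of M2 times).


LB1 = sum(M1 times) + min(M2 times) = 39 + 1 = 40
LB2 = min(M1 times) + sum(M2 times) = 1 + 36 = 37
Lower bound = max(LB1, LB2) = max(40, 37) = 40

40


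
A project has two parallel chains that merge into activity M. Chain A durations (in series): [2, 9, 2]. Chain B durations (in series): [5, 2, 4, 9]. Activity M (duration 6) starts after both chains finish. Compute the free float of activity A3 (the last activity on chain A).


ES(A3) = sum of predecessors on chain A = 11
EF(A3) = ES + duration = 11 + 2 = 13
Successor of A3 is M. ES(M) = max(sum(A), sum(B)) = max(13, 20) = 20
Free float = ES(successor) - EF(current) = 20 - 13 = 7

7


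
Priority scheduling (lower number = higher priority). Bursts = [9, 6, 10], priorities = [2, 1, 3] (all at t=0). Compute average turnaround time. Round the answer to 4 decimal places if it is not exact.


Sort by priority (ascending = highest first):
Order: [(1, 6), (2, 9), (3, 10)]
Completion times:
  Priority 1, burst=6, C=6
  Priority 2, burst=9, C=15
  Priority 3, burst=10, C=25
Average turnaround = 46/3 = 15.3333

15.3333


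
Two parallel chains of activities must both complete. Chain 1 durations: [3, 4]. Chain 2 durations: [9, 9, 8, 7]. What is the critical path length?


Path A total = 3 + 4 = 7
Path B total = 9 + 9 + 8 + 7 = 33
Critical path = longest path = max(7, 33) = 33

33


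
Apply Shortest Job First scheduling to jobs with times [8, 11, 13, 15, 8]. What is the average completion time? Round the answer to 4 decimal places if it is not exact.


SJF order (ascending): [8, 8, 11, 13, 15]
Completion times:
  Job 1: burst=8, C=8
  Job 2: burst=8, C=16
  Job 3: burst=11, C=27
  Job 4: burst=13, C=40
  Job 5: burst=15, C=55
Average completion = 146/5 = 29.2

29.2


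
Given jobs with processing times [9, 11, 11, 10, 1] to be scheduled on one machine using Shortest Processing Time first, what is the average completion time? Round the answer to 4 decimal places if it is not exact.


Sort jobs by processing time (SPT order): [1, 9, 10, 11, 11]
Compute completion times sequentially:
  Job 1: processing = 1, completes at 1
  Job 2: processing = 9, completes at 10
  Job 3: processing = 10, completes at 20
  Job 4: processing = 11, completes at 31
  Job 5: processing = 11, completes at 42
Sum of completion times = 104
Average completion time = 104/5 = 20.8

20.8


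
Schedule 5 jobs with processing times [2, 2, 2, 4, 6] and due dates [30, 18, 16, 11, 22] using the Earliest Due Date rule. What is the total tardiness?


Sort by due date (EDD order): [(4, 11), (2, 16), (2, 18), (6, 22), (2, 30)]
Compute completion times and tardiness:
  Job 1: p=4, d=11, C=4, tardiness=max(0,4-11)=0
  Job 2: p=2, d=16, C=6, tardiness=max(0,6-16)=0
  Job 3: p=2, d=18, C=8, tardiness=max(0,8-18)=0
  Job 4: p=6, d=22, C=14, tardiness=max(0,14-22)=0
  Job 5: p=2, d=30, C=16, tardiness=max(0,16-30)=0
Total tardiness = 0

0


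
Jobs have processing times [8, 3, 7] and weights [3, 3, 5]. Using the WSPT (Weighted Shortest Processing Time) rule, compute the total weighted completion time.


Compute p/w ratios and sort ascending (WSPT): [(3, 3), (7, 5), (8, 3)]
Compute weighted completion times:
  Job (p=3,w=3): C=3, w*C=3*3=9
  Job (p=7,w=5): C=10, w*C=5*10=50
  Job (p=8,w=3): C=18, w*C=3*18=54
Total weighted completion time = 113

113


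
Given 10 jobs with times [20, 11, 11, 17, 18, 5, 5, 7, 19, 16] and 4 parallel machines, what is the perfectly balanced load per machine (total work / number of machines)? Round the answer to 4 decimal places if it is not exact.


Total processing time = 20 + 11 + 11 + 17 + 18 + 5 + 5 + 7 + 19 + 16 = 129
Number of machines = 4
Ideal balanced load = 129 / 4 = 32.25

32.25


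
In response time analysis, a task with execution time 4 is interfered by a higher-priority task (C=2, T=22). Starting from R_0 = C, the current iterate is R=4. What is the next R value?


R_next = C + ceil(R_prev / T_hp) * C_hp
ceil(4 / 22) = ceil(0.1818) = 1
Interference = 1 * 2 = 2
R_next = 4 + 2 = 6

6


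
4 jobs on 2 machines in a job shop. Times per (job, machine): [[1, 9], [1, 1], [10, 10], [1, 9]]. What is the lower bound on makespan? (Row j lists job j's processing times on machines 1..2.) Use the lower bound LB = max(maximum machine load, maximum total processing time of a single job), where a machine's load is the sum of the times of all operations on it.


Machine loads:
  Machine 1: 1 + 1 + 10 + 1 = 13
  Machine 2: 9 + 1 + 10 + 9 = 29
Max machine load = 29
Job totals:
  Job 1: 10
  Job 2: 2
  Job 3: 20
  Job 4: 10
Max job total = 20
Lower bound = max(29, 20) = 29

29


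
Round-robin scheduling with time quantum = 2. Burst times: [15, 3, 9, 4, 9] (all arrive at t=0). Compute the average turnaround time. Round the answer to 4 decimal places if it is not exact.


Time quantum = 2
Execution trace:
  J1 runs 2 units, time = 2
  J2 runs 2 units, time = 4
  J3 runs 2 units, time = 6
  J4 runs 2 units, time = 8
  J5 runs 2 units, time = 10
  J1 runs 2 units, time = 12
  J2 runs 1 units, time = 13
  J3 runs 2 units, time = 15
  J4 runs 2 units, time = 17
  J5 runs 2 units, time = 19
  J1 runs 2 units, time = 21
  J3 runs 2 units, time = 23
  J5 runs 2 units, time = 25
  J1 runs 2 units, time = 27
  J3 runs 2 units, time = 29
  J5 runs 2 units, time = 31
  J1 runs 2 units, time = 33
  J3 runs 1 units, time = 34
  J5 runs 1 units, time = 35
  J1 runs 2 units, time = 37
  J1 runs 2 units, time = 39
  J1 runs 1 units, time = 40
Finish times: [40, 13, 34, 17, 35]
Average turnaround = 139/5 = 27.8

27.8


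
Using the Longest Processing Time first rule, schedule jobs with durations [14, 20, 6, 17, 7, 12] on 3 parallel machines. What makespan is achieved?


Sort jobs in decreasing order (LPT): [20, 17, 14, 12, 7, 6]
Assign each job to the least loaded machine:
  Machine 1: jobs [20, 6], load = 26
  Machine 2: jobs [17, 7], load = 24
  Machine 3: jobs [14, 12], load = 26
Makespan = max load = 26

26


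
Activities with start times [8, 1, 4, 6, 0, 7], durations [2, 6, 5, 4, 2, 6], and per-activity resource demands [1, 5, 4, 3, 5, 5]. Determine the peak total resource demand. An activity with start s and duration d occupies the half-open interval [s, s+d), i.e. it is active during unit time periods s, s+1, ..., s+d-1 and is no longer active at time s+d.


Each activity i is active on [start_i, start_i + duration_i).
Compute total resource usage per time slot:
  t=0: active resources = [5], total = 5
  t=1: active resources = [5, 5], total = 10
  t=2: active resources = [5], total = 5
  t=3: active resources = [5], total = 5
  t=4: active resources = [5, 4], total = 9
  t=5: active resources = [5, 4], total = 9
  t=6: active resources = [5, 4, 3], total = 12
  t=7: active resources = [4, 3, 5], total = 12
  t=8: active resources = [1, 4, 3, 5], total = 13
  t=9: active resources = [1, 3, 5], total = 9
  t=10: active resources = [5], total = 5
  t=11: active resources = [5], total = 5
  t=12: active resources = [5], total = 5
Peak resource demand = 13

13


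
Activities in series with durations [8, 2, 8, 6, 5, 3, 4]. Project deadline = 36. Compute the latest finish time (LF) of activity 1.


LF(activity 1) = deadline - sum of successor durations
Successors: activities 2 through 7 with durations [2, 8, 6, 5, 3, 4]
Sum of successor durations = 28
LF = 36 - 28 = 8

8


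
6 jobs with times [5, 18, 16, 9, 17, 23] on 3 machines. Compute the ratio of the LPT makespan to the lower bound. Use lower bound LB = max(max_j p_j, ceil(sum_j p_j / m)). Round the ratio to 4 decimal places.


LPT order: [23, 18, 17, 16, 9, 5]
Machine loads after assignment: [28, 27, 33]
LPT makespan = 33
Lower bound = max(max_job, ceil(total/3)) = max(23, 30) = 30
Ratio = 33 / 30 = 1.1

1.1


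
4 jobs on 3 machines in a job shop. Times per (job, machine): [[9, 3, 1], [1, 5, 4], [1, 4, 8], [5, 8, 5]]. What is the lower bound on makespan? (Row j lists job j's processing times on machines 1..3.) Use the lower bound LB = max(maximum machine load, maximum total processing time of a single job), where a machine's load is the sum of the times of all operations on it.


Machine loads:
  Machine 1: 9 + 1 + 1 + 5 = 16
  Machine 2: 3 + 5 + 4 + 8 = 20
  Machine 3: 1 + 4 + 8 + 5 = 18
Max machine load = 20
Job totals:
  Job 1: 13
  Job 2: 10
  Job 3: 13
  Job 4: 18
Max job total = 18
Lower bound = max(20, 18) = 20

20


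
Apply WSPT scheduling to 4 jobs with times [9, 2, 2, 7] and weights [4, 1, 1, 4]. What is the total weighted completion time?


Compute p/w ratios and sort ascending (WSPT): [(7, 4), (2, 1), (2, 1), (9, 4)]
Compute weighted completion times:
  Job (p=7,w=4): C=7, w*C=4*7=28
  Job (p=2,w=1): C=9, w*C=1*9=9
  Job (p=2,w=1): C=11, w*C=1*11=11
  Job (p=9,w=4): C=20, w*C=4*20=80
Total weighted completion time = 128

128


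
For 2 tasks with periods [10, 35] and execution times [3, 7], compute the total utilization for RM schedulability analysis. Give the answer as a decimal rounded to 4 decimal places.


Compute individual utilizations (exact fractions):
  Task 1: C/T = 3/10 (approx. 0.3)
  Task 2: C/T = 7/35 = 1/5 (approx. 0.2)
Total utilization U = 3/10 + 1/5 = 1/2
Rounded to 4 decimal places: U = 0.5000
RM (Liu & Layland) bound for 2 tasks = 0.828427; compare with U = 1/2 (approx. 0.500000)
U <= bound, so schedulable by RM sufficient condition.

0.5000


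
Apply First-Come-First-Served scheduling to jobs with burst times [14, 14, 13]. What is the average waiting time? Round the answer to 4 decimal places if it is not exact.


FCFS order (as given): [14, 14, 13]
Waiting times:
  Job 1: wait = 0
  Job 2: wait = 14
  Job 3: wait = 28
Sum of waiting times = 42
Average waiting time = 42/3 = 14.0

14.0


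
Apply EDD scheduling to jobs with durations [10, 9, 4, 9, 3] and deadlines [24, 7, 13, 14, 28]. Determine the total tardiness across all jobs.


Sort by due date (EDD order): [(9, 7), (4, 13), (9, 14), (10, 24), (3, 28)]
Compute completion times and tardiness:
  Job 1: p=9, d=7, C=9, tardiness=max(0,9-7)=2
  Job 2: p=4, d=13, C=13, tardiness=max(0,13-13)=0
  Job 3: p=9, d=14, C=22, tardiness=max(0,22-14)=8
  Job 4: p=10, d=24, C=32, tardiness=max(0,32-24)=8
  Job 5: p=3, d=28, C=35, tardiness=max(0,35-28)=7
Total tardiness = 25

25


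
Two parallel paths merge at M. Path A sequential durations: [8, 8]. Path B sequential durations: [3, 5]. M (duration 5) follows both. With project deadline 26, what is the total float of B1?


Forward pass: ES(B1) = sum of predecessors on chain B = 0
EF = ES + duration = 0 + 3 = 3
Backward pass: LF(M) = deadline = 26; LS(M) = 26 - 5 = 21
LF(B1) = LS(M) - sum(successors on chain B) = 21 - 5 = 16
LS = LF - duration = 16 - 3 = 13
Total float = LS - ES = 13 - 0 = 13

13


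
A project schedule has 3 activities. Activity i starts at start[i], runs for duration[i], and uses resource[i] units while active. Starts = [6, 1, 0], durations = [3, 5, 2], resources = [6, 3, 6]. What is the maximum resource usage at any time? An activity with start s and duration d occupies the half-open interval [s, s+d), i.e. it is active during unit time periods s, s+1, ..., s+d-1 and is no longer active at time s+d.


Each activity i is active on [start_i, start_i + duration_i).
Compute total resource usage per time slot:
  t=0: active resources = [6], total = 6
  t=1: active resources = [3, 6], total = 9
  t=2: active resources = [3], total = 3
  t=3: active resources = [3], total = 3
  t=4: active resources = [3], total = 3
  t=5: active resources = [3], total = 3
  t=6: active resources = [6], total = 6
  t=7: active resources = [6], total = 6
  t=8: active resources = [6], total = 6
Peak resource demand = 9

9


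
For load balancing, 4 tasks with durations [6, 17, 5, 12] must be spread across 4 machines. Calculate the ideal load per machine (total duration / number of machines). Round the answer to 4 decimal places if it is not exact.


Total processing time = 6 + 17 + 5 + 12 = 40
Number of machines = 4
Ideal balanced load = 40 / 4 = 10.0

10.0


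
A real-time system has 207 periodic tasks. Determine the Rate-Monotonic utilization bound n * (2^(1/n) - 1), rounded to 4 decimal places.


Compute 2^(1/207) = 1.0033541497
Subtract 1: 1.0033541497 - 1 = 0.0033541497
Multiply by n: 207 * 0.0033541497 = 0.6943089879
Round to 4 dp: 0.6943

0.6943


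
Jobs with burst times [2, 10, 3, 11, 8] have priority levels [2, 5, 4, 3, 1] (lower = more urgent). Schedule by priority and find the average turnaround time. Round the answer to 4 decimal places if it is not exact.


Sort by priority (ascending = highest first):
Order: [(1, 8), (2, 2), (3, 11), (4, 3), (5, 10)]
Completion times:
  Priority 1, burst=8, C=8
  Priority 2, burst=2, C=10
  Priority 3, burst=11, C=21
  Priority 4, burst=3, C=24
  Priority 5, burst=10, C=34
Average turnaround = 97/5 = 19.4

19.4


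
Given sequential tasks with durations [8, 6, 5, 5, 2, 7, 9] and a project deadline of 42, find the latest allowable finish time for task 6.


LF(activity 6) = deadline - sum of successor durations
Successors: activities 7 through 7 with durations [9]
Sum of successor durations = 9
LF = 42 - 9 = 33

33


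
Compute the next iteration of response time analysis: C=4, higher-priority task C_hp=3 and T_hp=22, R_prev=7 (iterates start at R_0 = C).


R_next = C + ceil(R_prev / T_hp) * C_hp
ceil(7 / 22) = ceil(0.3182) = 1
Interference = 1 * 3 = 3
R_next = 4 + 3 = 7
R_next = R_prev, so the iteration has converged (response time = 7).

7


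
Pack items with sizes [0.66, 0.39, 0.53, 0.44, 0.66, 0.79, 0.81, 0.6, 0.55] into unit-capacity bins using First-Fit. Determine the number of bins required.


Place items sequentially using First-Fit:
  Item 0.66 -> new Bin 1
  Item 0.39 -> new Bin 2
  Item 0.53 -> Bin 2 (now 0.92)
  Item 0.44 -> new Bin 3
  Item 0.66 -> new Bin 4
  Item 0.79 -> new Bin 5
  Item 0.81 -> new Bin 6
  Item 0.6 -> new Bin 7
  Item 0.55 -> Bin 3 (now 0.99)
Total bins used = 7

7


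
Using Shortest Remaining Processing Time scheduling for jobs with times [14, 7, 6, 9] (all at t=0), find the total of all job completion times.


Since all jobs arrive at t=0, SRPT equals SPT ordering.
SPT order: [6, 7, 9, 14]
Completion times:
  Job 1: p=6, C=6
  Job 2: p=7, C=13
  Job 3: p=9, C=22
  Job 4: p=14, C=36
Total completion time = 6 + 13 + 22 + 36 = 77

77


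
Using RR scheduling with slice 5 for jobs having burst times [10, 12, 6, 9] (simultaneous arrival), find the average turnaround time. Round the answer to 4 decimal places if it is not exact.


Time quantum = 5
Execution trace:
  J1 runs 5 units, time = 5
  J2 runs 5 units, time = 10
  J3 runs 5 units, time = 15
  J4 runs 5 units, time = 20
  J1 runs 5 units, time = 25
  J2 runs 5 units, time = 30
  J3 runs 1 units, time = 31
  J4 runs 4 units, time = 35
  J2 runs 2 units, time = 37
Finish times: [25, 37, 31, 35]
Average turnaround = 128/4 = 32.0

32.0


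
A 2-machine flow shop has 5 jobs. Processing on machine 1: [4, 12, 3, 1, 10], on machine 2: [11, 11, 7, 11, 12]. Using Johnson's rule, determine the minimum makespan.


Apply Johnson's rule:
  Group 1 (a <= b): [(4, 1, 11), (3, 3, 7), (1, 4, 11), (5, 10, 12)]
  Group 2 (a > b): [(2, 12, 11)]
Optimal job order: [4, 3, 1, 5, 2]
Schedule:
  Job 4: M1 done at 1, M2 done at 12
  Job 3: M1 done at 4, M2 done at 19
  Job 1: M1 done at 8, M2 done at 30
  Job 5: M1 done at 18, M2 done at 42
  Job 2: M1 done at 30, M2 done at 53
Makespan = 53

53


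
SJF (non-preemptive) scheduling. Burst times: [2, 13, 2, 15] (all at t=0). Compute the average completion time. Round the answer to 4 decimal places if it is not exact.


SJF order (ascending): [2, 2, 13, 15]
Completion times:
  Job 1: burst=2, C=2
  Job 2: burst=2, C=4
  Job 3: burst=13, C=17
  Job 4: burst=15, C=32
Average completion = 55/4 = 13.75

13.75


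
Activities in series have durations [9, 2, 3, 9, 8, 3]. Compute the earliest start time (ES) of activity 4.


Activity 4 starts after activities 1 through 3 complete.
Predecessor durations: [9, 2, 3]
ES = 9 + 2 + 3 = 14

14


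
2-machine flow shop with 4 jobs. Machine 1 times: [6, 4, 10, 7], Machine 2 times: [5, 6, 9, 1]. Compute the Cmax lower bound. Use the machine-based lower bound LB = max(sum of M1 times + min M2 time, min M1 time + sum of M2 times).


LB1 = sum(M1 times) + min(M2 times) = 27 + 1 = 28
LB2 = min(M1 times) + sum(M2 times) = 4 + 21 = 25
Lower bound = max(LB1, LB2) = max(28, 25) = 28

28


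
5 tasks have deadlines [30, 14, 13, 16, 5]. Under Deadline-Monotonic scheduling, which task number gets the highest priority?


Sort tasks by relative deadline (ascending):
  Task 5: deadline = 5
  Task 3: deadline = 13
  Task 2: deadline = 14
  Task 4: deadline = 16
  Task 1: deadline = 30
Priority order (highest first): [5, 3, 2, 4, 1]
Highest priority task = 5

5


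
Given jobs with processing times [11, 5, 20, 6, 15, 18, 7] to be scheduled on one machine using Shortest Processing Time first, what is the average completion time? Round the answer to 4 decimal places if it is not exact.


Sort jobs by processing time (SPT order): [5, 6, 7, 11, 15, 18, 20]
Compute completion times sequentially:
  Job 1: processing = 5, completes at 5
  Job 2: processing = 6, completes at 11
  Job 3: processing = 7, completes at 18
  Job 4: processing = 11, completes at 29
  Job 5: processing = 15, completes at 44
  Job 6: processing = 18, completes at 62
  Job 7: processing = 20, completes at 82
Sum of completion times = 251
Average completion time = 251/7 = 35.8571

35.8571


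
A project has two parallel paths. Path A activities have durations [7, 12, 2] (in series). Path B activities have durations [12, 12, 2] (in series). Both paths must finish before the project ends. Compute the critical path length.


Path A total = 7 + 12 + 2 = 21
Path B total = 12 + 12 + 2 = 26
Critical path = longest path = max(21, 26) = 26

26


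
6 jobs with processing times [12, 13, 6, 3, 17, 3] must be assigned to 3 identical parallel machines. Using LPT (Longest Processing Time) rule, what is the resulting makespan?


Sort jobs in decreasing order (LPT): [17, 13, 12, 6, 3, 3]
Assign each job to the least loaded machine:
  Machine 1: jobs [17], load = 17
  Machine 2: jobs [13, 3, 3], load = 19
  Machine 3: jobs [12, 6], load = 18
Makespan = max load = 19

19


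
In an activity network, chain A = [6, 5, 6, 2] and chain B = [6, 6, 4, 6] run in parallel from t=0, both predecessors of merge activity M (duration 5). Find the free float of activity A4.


ES(A4) = sum of predecessors on chain A = 17
EF(A4) = ES + duration = 17 + 2 = 19
Successor of A4 is M. ES(M) = max(sum(A), sum(B)) = max(19, 22) = 22
Free float = ES(successor) - EF(current) = 22 - 19 = 3

3


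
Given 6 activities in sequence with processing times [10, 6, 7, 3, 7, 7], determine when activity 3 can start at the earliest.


Activity 3 starts after activities 1 through 2 complete.
Predecessor durations: [10, 6]
ES = 10 + 6 = 16

16


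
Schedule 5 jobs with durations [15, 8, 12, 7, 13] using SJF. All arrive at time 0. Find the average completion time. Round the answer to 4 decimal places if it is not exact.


SJF order (ascending): [7, 8, 12, 13, 15]
Completion times:
  Job 1: burst=7, C=7
  Job 2: burst=8, C=15
  Job 3: burst=12, C=27
  Job 4: burst=13, C=40
  Job 5: burst=15, C=55
Average completion = 144/5 = 28.8

28.8


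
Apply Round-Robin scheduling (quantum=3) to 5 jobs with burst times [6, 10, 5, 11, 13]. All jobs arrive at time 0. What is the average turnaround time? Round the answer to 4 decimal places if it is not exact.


Time quantum = 3
Execution trace:
  J1 runs 3 units, time = 3
  J2 runs 3 units, time = 6
  J3 runs 3 units, time = 9
  J4 runs 3 units, time = 12
  J5 runs 3 units, time = 15
  J1 runs 3 units, time = 18
  J2 runs 3 units, time = 21
  J3 runs 2 units, time = 23
  J4 runs 3 units, time = 26
  J5 runs 3 units, time = 29
  J2 runs 3 units, time = 32
  J4 runs 3 units, time = 35
  J5 runs 3 units, time = 38
  J2 runs 1 units, time = 39
  J4 runs 2 units, time = 41
  J5 runs 3 units, time = 44
  J5 runs 1 units, time = 45
Finish times: [18, 39, 23, 41, 45]
Average turnaround = 166/5 = 33.2

33.2


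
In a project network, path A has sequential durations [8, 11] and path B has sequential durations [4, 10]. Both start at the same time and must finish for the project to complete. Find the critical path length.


Path A total = 8 + 11 = 19
Path B total = 4 + 10 = 14
Critical path = longest path = max(19, 14) = 19

19


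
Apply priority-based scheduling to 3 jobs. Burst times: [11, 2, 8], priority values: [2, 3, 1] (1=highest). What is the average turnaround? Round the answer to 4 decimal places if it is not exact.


Sort by priority (ascending = highest first):
Order: [(1, 8), (2, 11), (3, 2)]
Completion times:
  Priority 1, burst=8, C=8
  Priority 2, burst=11, C=19
  Priority 3, burst=2, C=21
Average turnaround = 48/3 = 16.0

16.0


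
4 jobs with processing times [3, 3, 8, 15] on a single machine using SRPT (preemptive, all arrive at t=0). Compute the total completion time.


Since all jobs arrive at t=0, SRPT equals SPT ordering.
SPT order: [3, 3, 8, 15]
Completion times:
  Job 1: p=3, C=3
  Job 2: p=3, C=6
  Job 3: p=8, C=14
  Job 4: p=15, C=29
Total completion time = 3 + 6 + 14 + 29 = 52

52


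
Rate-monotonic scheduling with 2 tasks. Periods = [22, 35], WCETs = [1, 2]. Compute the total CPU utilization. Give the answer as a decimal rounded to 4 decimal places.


Compute individual utilizations (exact fractions):
  Task 1: C/T = 1/22 (approx. 0.0455)
  Task 2: C/T = 2/35 (approx. 0.0571)
Total utilization U = 1/22 + 2/35 = 79/770
Rounded to 4 decimal places: U = 0.1026
RM (Liu & Layland) bound for 2 tasks = 0.828427; compare with U = 79/770 (approx. 0.102597)
U <= bound, so schedulable by RM sufficient condition.

0.1026


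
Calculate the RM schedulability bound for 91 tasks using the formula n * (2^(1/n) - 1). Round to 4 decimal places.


Compute 2^(1/91) = 1.0076460851
Subtract 1: 1.0076460851 - 1 = 0.0076460851
Multiply by n: 91 * 0.0076460851 = 0.6957937441
Round to 4 dp: 0.6958

0.6958


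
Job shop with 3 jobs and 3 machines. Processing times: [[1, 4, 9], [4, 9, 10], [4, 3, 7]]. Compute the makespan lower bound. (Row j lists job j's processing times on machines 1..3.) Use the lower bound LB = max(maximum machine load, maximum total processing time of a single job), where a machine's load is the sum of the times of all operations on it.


Machine loads:
  Machine 1: 1 + 4 + 4 = 9
  Machine 2: 4 + 9 + 3 = 16
  Machine 3: 9 + 10 + 7 = 26
Max machine load = 26
Job totals:
  Job 1: 14
  Job 2: 23
  Job 3: 14
Max job total = 23
Lower bound = max(26, 23) = 26

26


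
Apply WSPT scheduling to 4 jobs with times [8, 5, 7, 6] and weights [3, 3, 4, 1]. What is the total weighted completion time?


Compute p/w ratios and sort ascending (WSPT): [(5, 3), (7, 4), (8, 3), (6, 1)]
Compute weighted completion times:
  Job (p=5,w=3): C=5, w*C=3*5=15
  Job (p=7,w=4): C=12, w*C=4*12=48
  Job (p=8,w=3): C=20, w*C=3*20=60
  Job (p=6,w=1): C=26, w*C=1*26=26
Total weighted completion time = 149

149


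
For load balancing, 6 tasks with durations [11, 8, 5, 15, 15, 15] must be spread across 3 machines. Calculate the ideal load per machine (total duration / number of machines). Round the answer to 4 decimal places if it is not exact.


Total processing time = 11 + 8 + 5 + 15 + 15 + 15 = 69
Number of machines = 3
Ideal balanced load = 69 / 3 = 23.0

23.0


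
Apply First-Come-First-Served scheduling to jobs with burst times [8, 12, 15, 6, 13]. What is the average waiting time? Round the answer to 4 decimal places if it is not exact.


FCFS order (as given): [8, 12, 15, 6, 13]
Waiting times:
  Job 1: wait = 0
  Job 2: wait = 8
  Job 3: wait = 20
  Job 4: wait = 35
  Job 5: wait = 41
Sum of waiting times = 104
Average waiting time = 104/5 = 20.8

20.8


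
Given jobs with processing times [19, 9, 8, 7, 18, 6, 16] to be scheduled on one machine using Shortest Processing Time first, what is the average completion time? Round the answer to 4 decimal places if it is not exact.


Sort jobs by processing time (SPT order): [6, 7, 8, 9, 16, 18, 19]
Compute completion times sequentially:
  Job 1: processing = 6, completes at 6
  Job 2: processing = 7, completes at 13
  Job 3: processing = 8, completes at 21
  Job 4: processing = 9, completes at 30
  Job 5: processing = 16, completes at 46
  Job 6: processing = 18, completes at 64
  Job 7: processing = 19, completes at 83
Sum of completion times = 263
Average completion time = 263/7 = 37.5714

37.5714


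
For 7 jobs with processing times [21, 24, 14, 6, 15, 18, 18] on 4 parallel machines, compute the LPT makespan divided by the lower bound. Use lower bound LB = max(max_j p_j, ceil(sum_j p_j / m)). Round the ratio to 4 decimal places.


LPT order: [24, 21, 18, 18, 15, 14, 6]
Machine loads after assignment: [24, 27, 33, 32]
LPT makespan = 33
Lower bound = max(max_job, ceil(total/4)) = max(24, 29) = 29
Ratio = 33 / 29 = 1.1379

1.1379


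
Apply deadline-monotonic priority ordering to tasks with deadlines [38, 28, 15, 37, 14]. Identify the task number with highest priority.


Sort tasks by relative deadline (ascending):
  Task 5: deadline = 14
  Task 3: deadline = 15
  Task 2: deadline = 28
  Task 4: deadline = 37
  Task 1: deadline = 38
Priority order (highest first): [5, 3, 2, 4, 1]
Highest priority task = 5

5


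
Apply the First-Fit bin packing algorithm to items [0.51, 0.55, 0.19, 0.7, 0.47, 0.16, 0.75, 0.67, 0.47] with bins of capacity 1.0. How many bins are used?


Place items sequentially using First-Fit:
  Item 0.51 -> new Bin 1
  Item 0.55 -> new Bin 2
  Item 0.19 -> Bin 1 (now 0.7)
  Item 0.7 -> new Bin 3
  Item 0.47 -> new Bin 4
  Item 0.16 -> Bin 1 (now 0.86)
  Item 0.75 -> new Bin 5
  Item 0.67 -> new Bin 6
  Item 0.47 -> Bin 4 (now 0.94)
Total bins used = 6

6


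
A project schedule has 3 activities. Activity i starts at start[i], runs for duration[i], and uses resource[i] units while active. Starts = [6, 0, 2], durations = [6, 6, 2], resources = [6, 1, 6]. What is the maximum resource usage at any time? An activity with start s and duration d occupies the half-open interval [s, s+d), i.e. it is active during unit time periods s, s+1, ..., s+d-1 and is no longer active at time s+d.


Each activity i is active on [start_i, start_i + duration_i).
Compute total resource usage per time slot:
  t=0: active resources = [1], total = 1
  t=1: active resources = [1], total = 1
  t=2: active resources = [1, 6], total = 7
  t=3: active resources = [1, 6], total = 7
  t=4: active resources = [1], total = 1
  t=5: active resources = [1], total = 1
  t=6: active resources = [6], total = 6
  t=7: active resources = [6], total = 6
  t=8: active resources = [6], total = 6
  t=9: active resources = [6], total = 6
  t=10: active resources = [6], total = 6
  t=11: active resources = [6], total = 6
Peak resource demand = 7

7
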